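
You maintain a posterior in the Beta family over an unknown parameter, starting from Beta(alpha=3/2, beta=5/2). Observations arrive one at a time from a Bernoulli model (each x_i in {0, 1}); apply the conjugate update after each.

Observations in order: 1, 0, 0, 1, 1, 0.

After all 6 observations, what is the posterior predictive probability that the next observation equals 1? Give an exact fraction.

obs 1: x=1 → posterior Beta(5/2, 5/2)
obs 2: x=0 → posterior Beta(5/2, 7/2)
obs 3: x=0 → posterior Beta(5/2, 9/2)
obs 4: x=1 → posterior Beta(7/2, 9/2)
obs 5: x=1 → posterior Beta(9/2, 9/2)
obs 6: x=0 → posterior Beta(9/2, 11/2)

9/20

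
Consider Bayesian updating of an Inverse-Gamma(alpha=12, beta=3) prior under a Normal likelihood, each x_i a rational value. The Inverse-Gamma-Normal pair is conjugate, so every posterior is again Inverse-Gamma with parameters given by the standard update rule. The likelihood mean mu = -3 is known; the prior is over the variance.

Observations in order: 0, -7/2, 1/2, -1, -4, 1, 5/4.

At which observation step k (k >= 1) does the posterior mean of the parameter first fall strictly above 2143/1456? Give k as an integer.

obs 1: x=0 → posterior Inverse-Gamma(25/2, 15/2)
obs 2: x=-7/2 → posterior Inverse-Gamma(13, 61/8)
obs 3: x=1/2 → posterior Inverse-Gamma(27/2, 55/4)
obs 4: x=-1 → posterior Inverse-Gamma(14, 63/4)
obs 5: x=-4 → posterior Inverse-Gamma(29/2, 65/4)
obs 6: x=1 → posterior Inverse-Gamma(15, 97/4)
obs 7: x=5/4 → posterior Inverse-Gamma(31/2, 1065/32)

k = 6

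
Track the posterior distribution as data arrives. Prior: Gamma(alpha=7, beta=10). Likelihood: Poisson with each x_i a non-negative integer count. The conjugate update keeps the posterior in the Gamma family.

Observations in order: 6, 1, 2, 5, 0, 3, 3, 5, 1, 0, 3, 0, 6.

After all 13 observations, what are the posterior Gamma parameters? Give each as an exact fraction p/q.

obs 1: x=6 → posterior Gamma(13, 11)
obs 2: x=1 → posterior Gamma(14, 12)
obs 3: x=2 → posterior Gamma(16, 13)
obs 4: x=5 → posterior Gamma(21, 14)
obs 5: x=0 → posterior Gamma(21, 15)
obs 6: x=3 → posterior Gamma(24, 16)
obs 7: x=3 → posterior Gamma(27, 17)
obs 8: x=5 → posterior Gamma(32, 18)
obs 9: x=1 → posterior Gamma(33, 19)
obs 10: x=0 → posterior Gamma(33, 20)
obs 11: x=3 → posterior Gamma(36, 21)
obs 12: x=0 → posterior Gamma(36, 22)
obs 13: x=6 → posterior Gamma(42, 23)

alpha=42, beta=23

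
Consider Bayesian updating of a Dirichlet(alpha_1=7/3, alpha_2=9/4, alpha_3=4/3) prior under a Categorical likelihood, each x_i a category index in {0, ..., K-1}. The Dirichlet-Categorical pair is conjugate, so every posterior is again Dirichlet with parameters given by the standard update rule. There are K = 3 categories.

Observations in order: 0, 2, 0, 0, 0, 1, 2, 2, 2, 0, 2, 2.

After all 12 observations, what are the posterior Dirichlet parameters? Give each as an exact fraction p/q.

obs 1: x=0 → posterior Dirichlet(10/3, 9/4, 4/3)
obs 2: x=2 → posterior Dirichlet(10/3, 9/4, 7/3)
obs 3: x=0 → posterior Dirichlet(13/3, 9/4, 7/3)
obs 4: x=0 → posterior Dirichlet(16/3, 9/4, 7/3)
obs 5: x=0 → posterior Dirichlet(19/3, 9/4, 7/3)
obs 6: x=1 → posterior Dirichlet(19/3, 13/4, 7/3)
obs 7: x=2 → posterior Dirichlet(19/3, 13/4, 10/3)
obs 8: x=2 → posterior Dirichlet(19/3, 13/4, 13/3)
obs 9: x=2 → posterior Dirichlet(19/3, 13/4, 16/3)
obs 10: x=0 → posterior Dirichlet(22/3, 13/4, 16/3)
obs 11: x=2 → posterior Dirichlet(22/3, 13/4, 19/3)
obs 12: x=2 → posterior Dirichlet(22/3, 13/4, 22/3)

alpha_1=22/3, alpha_2=13/4, alpha_3=22/3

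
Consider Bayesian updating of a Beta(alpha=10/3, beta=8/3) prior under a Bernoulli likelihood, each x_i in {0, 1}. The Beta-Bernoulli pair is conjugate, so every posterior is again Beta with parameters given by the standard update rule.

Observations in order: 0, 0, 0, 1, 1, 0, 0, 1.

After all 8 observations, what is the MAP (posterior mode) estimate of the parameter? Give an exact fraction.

obs 1: x=0 → posterior Beta(10/3, 11/3)
obs 2: x=0 → posterior Beta(10/3, 14/3)
obs 3: x=0 → posterior Beta(10/3, 17/3)
obs 4: x=1 → posterior Beta(13/3, 17/3)
obs 5: x=1 → posterior Beta(16/3, 17/3)
obs 6: x=0 → posterior Beta(16/3, 20/3)
obs 7: x=0 → posterior Beta(16/3, 23/3)
obs 8: x=1 → posterior Beta(19/3, 23/3)

4/9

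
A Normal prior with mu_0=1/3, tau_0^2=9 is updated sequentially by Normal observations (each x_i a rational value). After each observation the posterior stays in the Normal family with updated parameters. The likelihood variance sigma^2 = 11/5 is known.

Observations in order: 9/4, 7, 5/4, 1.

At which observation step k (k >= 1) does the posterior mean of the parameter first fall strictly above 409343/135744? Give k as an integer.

k = 2

obs 1: x=9/4 → posterior Normal(1259/672, 99/56)
obs 2: x=7 → posterior Normal(5039/1212, 99/101)
obs 3: x=5/4 → posterior Normal(2857/876, 99/146)
obs 4: x=1 → posterior Normal(3127/1146, 99/191)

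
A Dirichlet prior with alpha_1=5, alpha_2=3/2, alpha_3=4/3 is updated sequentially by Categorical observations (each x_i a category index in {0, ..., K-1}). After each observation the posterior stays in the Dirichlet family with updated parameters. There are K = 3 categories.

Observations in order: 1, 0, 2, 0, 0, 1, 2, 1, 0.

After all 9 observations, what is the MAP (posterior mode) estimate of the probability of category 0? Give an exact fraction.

48/83

obs 1: x=1 → posterior Dirichlet(5, 5/2, 4/3)
obs 2: x=0 → posterior Dirichlet(6, 5/2, 4/3)
obs 3: x=2 → posterior Dirichlet(6, 5/2, 7/3)
obs 4: x=0 → posterior Dirichlet(7, 5/2, 7/3)
obs 5: x=0 → posterior Dirichlet(8, 5/2, 7/3)
obs 6: x=1 → posterior Dirichlet(8, 7/2, 7/3)
obs 7: x=2 → posterior Dirichlet(8, 7/2, 10/3)
obs 8: x=1 → posterior Dirichlet(8, 9/2, 10/3)
obs 9: x=0 → posterior Dirichlet(9, 9/2, 10/3)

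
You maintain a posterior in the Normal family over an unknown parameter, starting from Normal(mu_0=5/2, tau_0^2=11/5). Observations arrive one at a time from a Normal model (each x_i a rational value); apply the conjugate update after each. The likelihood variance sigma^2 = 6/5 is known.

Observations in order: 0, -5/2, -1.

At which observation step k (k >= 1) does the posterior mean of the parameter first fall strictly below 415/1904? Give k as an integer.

k = 2

obs 1: x=0 → posterior Normal(15/17, 66/85)
obs 2: x=-5/2 → posterior Normal(-25/56, 33/70)
obs 3: x=-1 → posterior Normal(-47/78, 22/65)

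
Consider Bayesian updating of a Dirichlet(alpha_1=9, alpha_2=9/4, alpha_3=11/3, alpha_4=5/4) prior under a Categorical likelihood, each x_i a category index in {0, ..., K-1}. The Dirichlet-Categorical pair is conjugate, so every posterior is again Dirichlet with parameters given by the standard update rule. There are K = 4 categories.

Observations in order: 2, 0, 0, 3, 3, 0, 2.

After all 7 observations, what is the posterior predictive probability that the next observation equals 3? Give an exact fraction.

39/278

obs 1: x=2 → posterior Dirichlet(9, 9/4, 14/3, 5/4)
obs 2: x=0 → posterior Dirichlet(10, 9/4, 14/3, 5/4)
obs 3: x=0 → posterior Dirichlet(11, 9/4, 14/3, 5/4)
obs 4: x=3 → posterior Dirichlet(11, 9/4, 14/3, 9/4)
obs 5: x=3 → posterior Dirichlet(11, 9/4, 14/3, 13/4)
obs 6: x=0 → posterior Dirichlet(12, 9/4, 14/3, 13/4)
obs 7: x=2 → posterior Dirichlet(12, 9/4, 17/3, 13/4)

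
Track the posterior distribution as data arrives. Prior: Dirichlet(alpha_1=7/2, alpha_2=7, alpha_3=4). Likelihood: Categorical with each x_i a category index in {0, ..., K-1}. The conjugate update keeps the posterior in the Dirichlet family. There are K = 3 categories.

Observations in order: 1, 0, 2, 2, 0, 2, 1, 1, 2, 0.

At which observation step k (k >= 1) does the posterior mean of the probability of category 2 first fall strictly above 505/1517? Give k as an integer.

obs 1: x=1 → posterior Dirichlet(7/2, 8, 4)
obs 2: x=0 → posterior Dirichlet(9/2, 8, 4)
obs 3: x=2 → posterior Dirichlet(9/2, 8, 5)
obs 4: x=2 → posterior Dirichlet(9/2, 8, 6)
obs 5: x=0 → posterior Dirichlet(11/2, 8, 6)
obs 6: x=2 → posterior Dirichlet(11/2, 8, 7)
obs 7: x=1 → posterior Dirichlet(11/2, 9, 7)
obs 8: x=1 → posterior Dirichlet(11/2, 10, 7)
obs 9: x=2 → posterior Dirichlet(11/2, 10, 8)
obs 10: x=0 → posterior Dirichlet(13/2, 10, 8)

k = 6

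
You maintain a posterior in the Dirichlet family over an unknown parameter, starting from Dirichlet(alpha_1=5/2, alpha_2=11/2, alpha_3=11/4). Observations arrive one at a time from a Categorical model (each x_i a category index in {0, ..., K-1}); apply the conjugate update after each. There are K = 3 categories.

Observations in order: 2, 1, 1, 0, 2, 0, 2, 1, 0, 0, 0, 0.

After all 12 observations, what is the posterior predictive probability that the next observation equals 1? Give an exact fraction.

obs 1: x=2 → posterior Dirichlet(5/2, 11/2, 15/4)
obs 2: x=1 → posterior Dirichlet(5/2, 13/2, 15/4)
obs 3: x=1 → posterior Dirichlet(5/2, 15/2, 15/4)
obs 4: x=0 → posterior Dirichlet(7/2, 15/2, 15/4)
obs 5: x=2 → posterior Dirichlet(7/2, 15/2, 19/4)
obs 6: x=0 → posterior Dirichlet(9/2, 15/2, 19/4)
obs 7: x=2 → posterior Dirichlet(9/2, 15/2, 23/4)
obs 8: x=1 → posterior Dirichlet(9/2, 17/2, 23/4)
obs 9: x=0 → posterior Dirichlet(11/2, 17/2, 23/4)
obs 10: x=0 → posterior Dirichlet(13/2, 17/2, 23/4)
obs 11: x=0 → posterior Dirichlet(15/2, 17/2, 23/4)
obs 12: x=0 → posterior Dirichlet(17/2, 17/2, 23/4)

34/91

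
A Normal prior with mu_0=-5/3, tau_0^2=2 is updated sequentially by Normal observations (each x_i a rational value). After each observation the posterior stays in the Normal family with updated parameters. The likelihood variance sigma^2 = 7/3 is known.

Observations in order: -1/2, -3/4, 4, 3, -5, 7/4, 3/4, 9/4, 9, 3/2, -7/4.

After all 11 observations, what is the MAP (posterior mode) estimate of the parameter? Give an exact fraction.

443/438

obs 1: x=-1/2 → posterior Normal(-44/39, 14/13)
obs 2: x=-3/4 → posterior Normal(-115/114, 14/19)
obs 3: x=4 → posterior Normal(29/150, 14/25)
obs 4: x=3 → posterior Normal(137/186, 14/31)
obs 5: x=-5 → posterior Normal(-43/222, 14/37)
obs 6: x=7/4 → posterior Normal(10/129, 14/43)
obs 7: x=3/4 → posterior Normal(47/294, 2/7)
obs 8: x=9/4 → posterior Normal(64/165, 14/55)
obs 9: x=9 → posterior Normal(226/183, 14/61)
obs 10: x=3/2 → posterior Normal(253/201, 14/67)
obs 11: x=-7/4 → posterior Normal(443/438, 14/73)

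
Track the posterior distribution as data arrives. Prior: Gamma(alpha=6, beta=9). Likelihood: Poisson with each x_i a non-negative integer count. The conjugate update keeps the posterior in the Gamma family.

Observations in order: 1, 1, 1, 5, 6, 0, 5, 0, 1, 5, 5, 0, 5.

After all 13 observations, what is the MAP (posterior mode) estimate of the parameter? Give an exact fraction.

obs 1: x=1 → posterior Gamma(7, 10)
obs 2: x=1 → posterior Gamma(8, 11)
obs 3: x=1 → posterior Gamma(9, 12)
obs 4: x=5 → posterior Gamma(14, 13)
obs 5: x=6 → posterior Gamma(20, 14)
obs 6: x=0 → posterior Gamma(20, 15)
obs 7: x=5 → posterior Gamma(25, 16)
obs 8: x=0 → posterior Gamma(25, 17)
obs 9: x=1 → posterior Gamma(26, 18)
obs 10: x=5 → posterior Gamma(31, 19)
obs 11: x=5 → posterior Gamma(36, 20)
obs 12: x=0 → posterior Gamma(36, 21)
obs 13: x=5 → posterior Gamma(41, 22)

20/11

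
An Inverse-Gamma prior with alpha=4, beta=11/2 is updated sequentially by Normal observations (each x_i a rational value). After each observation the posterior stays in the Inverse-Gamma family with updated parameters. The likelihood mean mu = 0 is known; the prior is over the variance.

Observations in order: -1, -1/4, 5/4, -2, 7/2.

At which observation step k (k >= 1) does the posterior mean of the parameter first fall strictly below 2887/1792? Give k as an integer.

obs 1: x=-1 → posterior Inverse-Gamma(9/2, 6)
obs 2: x=-1/4 → posterior Inverse-Gamma(5, 193/32)
obs 3: x=5/4 → posterior Inverse-Gamma(11/2, 109/16)
obs 4: x=-2 → posterior Inverse-Gamma(6, 141/16)
obs 5: x=7/2 → posterior Inverse-Gamma(13/2, 239/16)

k = 2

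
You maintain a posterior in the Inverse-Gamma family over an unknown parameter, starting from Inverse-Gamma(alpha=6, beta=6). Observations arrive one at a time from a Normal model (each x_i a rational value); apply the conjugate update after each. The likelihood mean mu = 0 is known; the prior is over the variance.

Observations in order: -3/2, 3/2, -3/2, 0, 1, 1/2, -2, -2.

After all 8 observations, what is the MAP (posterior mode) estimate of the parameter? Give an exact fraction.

14/11

obs 1: x=-3/2 → posterior Inverse-Gamma(13/2, 57/8)
obs 2: x=3/2 → posterior Inverse-Gamma(7, 33/4)
obs 3: x=-3/2 → posterior Inverse-Gamma(15/2, 75/8)
obs 4: x=0 → posterior Inverse-Gamma(8, 75/8)
obs 5: x=1 → posterior Inverse-Gamma(17/2, 79/8)
obs 6: x=1/2 → posterior Inverse-Gamma(9, 10)
obs 7: x=-2 → posterior Inverse-Gamma(19/2, 12)
obs 8: x=-2 → posterior Inverse-Gamma(10, 14)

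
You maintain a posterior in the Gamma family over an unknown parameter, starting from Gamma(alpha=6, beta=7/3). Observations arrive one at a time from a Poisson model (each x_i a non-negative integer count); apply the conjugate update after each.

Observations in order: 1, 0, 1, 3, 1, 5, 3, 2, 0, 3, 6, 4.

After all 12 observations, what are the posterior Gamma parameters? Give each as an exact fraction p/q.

obs 1: x=1 → posterior Gamma(7, 10/3)
obs 2: x=0 → posterior Gamma(7, 13/3)
obs 3: x=1 → posterior Gamma(8, 16/3)
obs 4: x=3 → posterior Gamma(11, 19/3)
obs 5: x=1 → posterior Gamma(12, 22/3)
obs 6: x=5 → posterior Gamma(17, 25/3)
obs 7: x=3 → posterior Gamma(20, 28/3)
obs 8: x=2 → posterior Gamma(22, 31/3)
obs 9: x=0 → posterior Gamma(22, 34/3)
obs 10: x=3 → posterior Gamma(25, 37/3)
obs 11: x=6 → posterior Gamma(31, 40/3)
obs 12: x=4 → posterior Gamma(35, 43/3)

alpha=35, beta=43/3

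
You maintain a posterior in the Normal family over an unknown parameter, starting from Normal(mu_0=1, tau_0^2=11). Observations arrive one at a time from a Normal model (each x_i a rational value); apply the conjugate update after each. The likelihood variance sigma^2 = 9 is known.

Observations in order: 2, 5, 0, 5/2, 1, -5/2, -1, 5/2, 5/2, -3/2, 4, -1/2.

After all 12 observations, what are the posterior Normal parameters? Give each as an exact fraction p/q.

mu_0=163/141, tau_0^2=33/47

obs 1: x=2 → posterior Normal(31/20, 99/20)
obs 2: x=5 → posterior Normal(86/31, 99/31)
obs 3: x=0 → posterior Normal(43/21, 33/14)
obs 4: x=5/2 → posterior Normal(227/106, 99/53)
obs 5: x=1 → posterior Normal(249/128, 99/64)
obs 6: x=-5/2 → posterior Normal(97/75, 33/25)
obs 7: x=-1 → posterior Normal(1, 99/86)
obs 8: x=5/2 → posterior Normal(227/194, 99/97)
obs 9: x=5/2 → posterior Normal(47/36, 11/12)
obs 10: x=-3/2 → posterior Normal(249/238, 99/119)
obs 11: x=4 → posterior Normal(337/260, 99/130)
obs 12: x=-1/2 → posterior Normal(163/141, 33/47)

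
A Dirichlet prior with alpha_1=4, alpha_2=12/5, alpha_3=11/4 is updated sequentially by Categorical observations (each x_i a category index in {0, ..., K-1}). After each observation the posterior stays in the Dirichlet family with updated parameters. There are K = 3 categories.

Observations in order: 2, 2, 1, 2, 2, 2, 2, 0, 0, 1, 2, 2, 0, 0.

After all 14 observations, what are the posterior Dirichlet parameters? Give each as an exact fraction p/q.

alpha_1=8, alpha_2=22/5, alpha_3=43/4

obs 1: x=2 → posterior Dirichlet(4, 12/5, 15/4)
obs 2: x=2 → posterior Dirichlet(4, 12/5, 19/4)
obs 3: x=1 → posterior Dirichlet(4, 17/5, 19/4)
obs 4: x=2 → posterior Dirichlet(4, 17/5, 23/4)
obs 5: x=2 → posterior Dirichlet(4, 17/5, 27/4)
obs 6: x=2 → posterior Dirichlet(4, 17/5, 31/4)
obs 7: x=2 → posterior Dirichlet(4, 17/5, 35/4)
obs 8: x=0 → posterior Dirichlet(5, 17/5, 35/4)
obs 9: x=0 → posterior Dirichlet(6, 17/5, 35/4)
obs 10: x=1 → posterior Dirichlet(6, 22/5, 35/4)
obs 11: x=2 → posterior Dirichlet(6, 22/5, 39/4)
obs 12: x=2 → posterior Dirichlet(6, 22/5, 43/4)
obs 13: x=0 → posterior Dirichlet(7, 22/5, 43/4)
obs 14: x=0 → posterior Dirichlet(8, 22/5, 43/4)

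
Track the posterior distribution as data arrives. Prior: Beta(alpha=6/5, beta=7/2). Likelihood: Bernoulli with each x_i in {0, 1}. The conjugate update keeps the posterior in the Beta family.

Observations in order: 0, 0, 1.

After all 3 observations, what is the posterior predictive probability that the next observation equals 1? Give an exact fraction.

2/7

obs 1: x=0 → posterior Beta(6/5, 9/2)
obs 2: x=0 → posterior Beta(6/5, 11/2)
obs 3: x=1 → posterior Beta(11/5, 11/2)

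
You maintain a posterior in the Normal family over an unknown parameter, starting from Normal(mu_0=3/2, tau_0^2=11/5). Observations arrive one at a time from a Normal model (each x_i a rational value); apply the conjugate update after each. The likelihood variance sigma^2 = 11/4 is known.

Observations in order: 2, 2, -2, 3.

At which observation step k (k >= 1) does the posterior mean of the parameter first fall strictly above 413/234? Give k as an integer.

k = 2

obs 1: x=2 → posterior Normal(31/18, 11/9)
obs 2: x=2 → posterior Normal(47/26, 11/13)
obs 3: x=-2 → posterior Normal(31/34, 11/17)
obs 4: x=3 → posterior Normal(55/42, 11/21)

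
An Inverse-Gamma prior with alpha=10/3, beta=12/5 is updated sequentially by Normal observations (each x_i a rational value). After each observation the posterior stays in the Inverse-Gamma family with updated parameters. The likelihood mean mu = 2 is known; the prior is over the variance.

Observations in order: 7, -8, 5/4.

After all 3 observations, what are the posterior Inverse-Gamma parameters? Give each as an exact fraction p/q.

obs 1: x=7 → posterior Inverse-Gamma(23/6, 149/10)
obs 2: x=-8 → posterior Inverse-Gamma(13/3, 649/10)
obs 3: x=5/4 → posterior Inverse-Gamma(29/6, 10429/160)

alpha=29/6, beta=10429/160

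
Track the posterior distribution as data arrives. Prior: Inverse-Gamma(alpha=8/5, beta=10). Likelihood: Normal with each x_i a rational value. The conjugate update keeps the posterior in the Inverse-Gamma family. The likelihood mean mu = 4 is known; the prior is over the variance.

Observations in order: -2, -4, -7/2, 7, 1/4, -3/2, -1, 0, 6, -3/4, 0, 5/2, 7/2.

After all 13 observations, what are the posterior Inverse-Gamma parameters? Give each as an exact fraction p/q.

alpha=81/10, beta=2525/16

obs 1: x=-2 → posterior Inverse-Gamma(21/10, 28)
obs 2: x=-4 → posterior Inverse-Gamma(13/5, 60)
obs 3: x=-7/2 → posterior Inverse-Gamma(31/10, 705/8)
obs 4: x=7 → posterior Inverse-Gamma(18/5, 741/8)
obs 5: x=1/4 → posterior Inverse-Gamma(41/10, 3189/32)
obs 6: x=-3/2 → posterior Inverse-Gamma(23/5, 3673/32)
obs 7: x=-1 → posterior Inverse-Gamma(51/10, 4073/32)
obs 8: x=0 → posterior Inverse-Gamma(28/5, 4329/32)
obs 9: x=6 → posterior Inverse-Gamma(61/10, 4393/32)
obs 10: x=-3/4 → posterior Inverse-Gamma(33/5, 2377/16)
obs 11: x=0 → posterior Inverse-Gamma(71/10, 2505/16)
obs 12: x=5/2 → posterior Inverse-Gamma(38/5, 2523/16)
obs 13: x=7/2 → posterior Inverse-Gamma(81/10, 2525/16)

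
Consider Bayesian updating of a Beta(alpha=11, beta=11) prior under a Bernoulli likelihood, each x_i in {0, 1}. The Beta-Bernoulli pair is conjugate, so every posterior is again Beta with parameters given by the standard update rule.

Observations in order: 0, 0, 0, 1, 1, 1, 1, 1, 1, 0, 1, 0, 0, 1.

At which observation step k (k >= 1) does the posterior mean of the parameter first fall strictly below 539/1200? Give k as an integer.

k = 3

obs 1: x=0 → posterior Beta(11, 12)
obs 2: x=0 → posterior Beta(11, 13)
obs 3: x=0 → posterior Beta(11, 14)
obs 4: x=1 → posterior Beta(12, 14)
obs 5: x=1 → posterior Beta(13, 14)
obs 6: x=1 → posterior Beta(14, 14)
obs 7: x=1 → posterior Beta(15, 14)
obs 8: x=1 → posterior Beta(16, 14)
obs 9: x=1 → posterior Beta(17, 14)
obs 10: x=0 → posterior Beta(17, 15)
obs 11: x=1 → posterior Beta(18, 15)
obs 12: x=0 → posterior Beta(18, 16)
obs 13: x=0 → posterior Beta(18, 17)
obs 14: x=1 → posterior Beta(19, 17)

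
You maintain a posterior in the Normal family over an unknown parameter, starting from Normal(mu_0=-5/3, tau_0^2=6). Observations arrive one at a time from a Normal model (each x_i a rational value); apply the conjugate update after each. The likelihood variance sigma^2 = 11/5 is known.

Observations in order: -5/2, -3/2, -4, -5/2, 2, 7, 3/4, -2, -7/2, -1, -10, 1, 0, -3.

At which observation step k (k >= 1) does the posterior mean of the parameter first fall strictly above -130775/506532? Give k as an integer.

k = 7

obs 1: x=-5/2 → posterior Normal(-280/123, 66/41)
obs 2: x=-3/2 → posterior Normal(-415/213, 66/71)
obs 3: x=-4 → posterior Normal(-775/303, 66/101)
obs 4: x=-5/2 → posterior Normal(-1000/393, 66/131)
obs 5: x=2 → posterior Normal(-820/483, 66/161)
obs 6: x=7 → posterior Normal(-190/573, 66/191)
obs 7: x=3/4 → posterior Normal(-245/1326, 66/221)
obs 8: x=-2 → posterior Normal(-605/1506, 66/251)
obs 9: x=-7/2 → posterior Normal(-1235/1686, 66/281)
obs 10: x=-1 → posterior Normal(-1415/1866, 66/311)
obs 11: x=-10 → posterior Normal(-3215/2046, 6/31)
obs 12: x=1 → posterior Normal(-3035/2226, 66/371)
obs 13: x=0 → posterior Normal(-3035/2406, 66/401)
obs 14: x=-3 → posterior Normal(-3575/2586, 66/431)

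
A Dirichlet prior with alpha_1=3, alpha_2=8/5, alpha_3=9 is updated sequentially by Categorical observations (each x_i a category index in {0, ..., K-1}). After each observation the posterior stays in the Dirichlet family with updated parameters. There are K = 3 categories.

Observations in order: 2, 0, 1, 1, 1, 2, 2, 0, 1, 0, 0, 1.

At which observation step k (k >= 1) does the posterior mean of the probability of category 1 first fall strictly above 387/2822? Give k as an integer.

obs 1: x=2 → posterior Dirichlet(3, 8/5, 10)
obs 2: x=0 → posterior Dirichlet(4, 8/5, 10)
obs 3: x=1 → posterior Dirichlet(4, 13/5, 10)
obs 4: x=1 → posterior Dirichlet(4, 18/5, 10)
obs 5: x=1 → posterior Dirichlet(4, 23/5, 10)
obs 6: x=2 → posterior Dirichlet(4, 23/5, 11)
obs 7: x=2 → posterior Dirichlet(4, 23/5, 12)
obs 8: x=0 → posterior Dirichlet(5, 23/5, 12)
obs 9: x=1 → posterior Dirichlet(5, 28/5, 12)
obs 10: x=0 → posterior Dirichlet(6, 28/5, 12)
obs 11: x=0 → posterior Dirichlet(7, 28/5, 12)
obs 12: x=1 → posterior Dirichlet(7, 33/5, 12)

k = 3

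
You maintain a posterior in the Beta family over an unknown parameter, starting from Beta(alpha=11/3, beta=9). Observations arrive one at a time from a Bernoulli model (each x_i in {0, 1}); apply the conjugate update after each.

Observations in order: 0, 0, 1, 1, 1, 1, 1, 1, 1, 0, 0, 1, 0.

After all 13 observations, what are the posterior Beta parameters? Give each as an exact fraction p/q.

alpha=35/3, beta=14

obs 1: x=0 → posterior Beta(11/3, 10)
obs 2: x=0 → posterior Beta(11/3, 11)
obs 3: x=1 → posterior Beta(14/3, 11)
obs 4: x=1 → posterior Beta(17/3, 11)
obs 5: x=1 → posterior Beta(20/3, 11)
obs 6: x=1 → posterior Beta(23/3, 11)
obs 7: x=1 → posterior Beta(26/3, 11)
obs 8: x=1 → posterior Beta(29/3, 11)
obs 9: x=1 → posterior Beta(32/3, 11)
obs 10: x=0 → posterior Beta(32/3, 12)
obs 11: x=0 → posterior Beta(32/3, 13)
obs 12: x=1 → posterior Beta(35/3, 13)
obs 13: x=0 → posterior Beta(35/3, 14)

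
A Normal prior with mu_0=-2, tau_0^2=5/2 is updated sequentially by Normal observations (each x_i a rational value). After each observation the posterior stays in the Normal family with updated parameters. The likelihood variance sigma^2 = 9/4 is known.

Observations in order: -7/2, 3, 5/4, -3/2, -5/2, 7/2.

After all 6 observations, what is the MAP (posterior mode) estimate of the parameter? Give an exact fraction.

obs 1: x=-7/2 → posterior Normal(-53/19, 45/38)
obs 2: x=3 → posterior Normal(-23/29, 45/58)
obs 3: x=5/4 → posterior Normal(-7/26, 15/26)
obs 4: x=-3/2 → posterior Normal(-51/98, 45/98)
obs 5: x=-5/2 → posterior Normal(-101/118, 45/118)
obs 6: x=7/2 → posterior Normal(-31/138, 15/46)

-31/138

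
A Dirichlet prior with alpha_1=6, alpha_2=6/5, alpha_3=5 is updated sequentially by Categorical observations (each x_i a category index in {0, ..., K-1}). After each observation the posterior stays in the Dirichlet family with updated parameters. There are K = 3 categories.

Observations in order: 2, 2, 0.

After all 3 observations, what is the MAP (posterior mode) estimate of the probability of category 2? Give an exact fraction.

30/61

obs 1: x=2 → posterior Dirichlet(6, 6/5, 6)
obs 2: x=2 → posterior Dirichlet(6, 6/5, 7)
obs 3: x=0 → posterior Dirichlet(7, 6/5, 7)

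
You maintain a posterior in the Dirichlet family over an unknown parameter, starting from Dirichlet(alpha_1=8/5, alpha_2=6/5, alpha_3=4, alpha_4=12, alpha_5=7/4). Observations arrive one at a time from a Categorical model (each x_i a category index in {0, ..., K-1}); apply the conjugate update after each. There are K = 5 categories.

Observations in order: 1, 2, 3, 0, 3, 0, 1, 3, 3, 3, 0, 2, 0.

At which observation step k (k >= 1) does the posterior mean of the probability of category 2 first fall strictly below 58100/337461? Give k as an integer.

obs 1: x=1 → posterior Dirichlet(8/5, 11/5, 4, 12, 7/4)
obs 2: x=2 → posterior Dirichlet(8/5, 11/5, 5, 12, 7/4)
obs 3: x=3 → posterior Dirichlet(8/5, 11/5, 5, 13, 7/4)
obs 4: x=0 → posterior Dirichlet(13/5, 11/5, 5, 13, 7/4)
obs 5: x=3 → posterior Dirichlet(13/5, 11/5, 5, 14, 7/4)
obs 6: x=0 → posterior Dirichlet(18/5, 11/5, 5, 14, 7/4)
obs 7: x=1 → posterior Dirichlet(18/5, 16/5, 5, 14, 7/4)
obs 8: x=3 → posterior Dirichlet(18/5, 16/5, 5, 15, 7/4)
obs 9: x=3 → posterior Dirichlet(18/5, 16/5, 5, 16, 7/4)
obs 10: x=3 → posterior Dirichlet(18/5, 16/5, 5, 17, 7/4)
obs 11: x=0 → posterior Dirichlet(23/5, 16/5, 5, 17, 7/4)
obs 12: x=2 → posterior Dirichlet(23/5, 16/5, 6, 17, 7/4)
obs 13: x=0 → posterior Dirichlet(28/5, 16/5, 6, 17, 7/4)

k = 9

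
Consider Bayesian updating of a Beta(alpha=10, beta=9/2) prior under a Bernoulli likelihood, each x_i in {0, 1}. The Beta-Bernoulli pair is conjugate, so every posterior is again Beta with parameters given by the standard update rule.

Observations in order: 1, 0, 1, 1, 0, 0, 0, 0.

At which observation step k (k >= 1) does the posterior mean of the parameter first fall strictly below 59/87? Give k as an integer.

obs 1: x=1 → posterior Beta(11, 9/2)
obs 2: x=0 → posterior Beta(11, 11/2)
obs 3: x=1 → posterior Beta(12, 11/2)
obs 4: x=1 → posterior Beta(13, 11/2)
obs 5: x=0 → posterior Beta(13, 13/2)
obs 6: x=0 → posterior Beta(13, 15/2)
obs 7: x=0 → posterior Beta(13, 17/2)
obs 8: x=0 → posterior Beta(13, 19/2)

k = 2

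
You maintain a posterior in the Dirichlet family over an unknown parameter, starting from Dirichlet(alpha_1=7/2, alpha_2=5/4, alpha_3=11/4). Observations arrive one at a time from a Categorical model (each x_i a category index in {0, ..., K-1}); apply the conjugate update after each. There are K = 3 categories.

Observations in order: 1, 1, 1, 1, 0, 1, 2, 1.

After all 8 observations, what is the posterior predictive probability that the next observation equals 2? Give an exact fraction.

15/62

obs 1: x=1 → posterior Dirichlet(7/2, 9/4, 11/4)
obs 2: x=1 → posterior Dirichlet(7/2, 13/4, 11/4)
obs 3: x=1 → posterior Dirichlet(7/2, 17/4, 11/4)
obs 4: x=1 → posterior Dirichlet(7/2, 21/4, 11/4)
obs 5: x=0 → posterior Dirichlet(9/2, 21/4, 11/4)
obs 6: x=1 → posterior Dirichlet(9/2, 25/4, 11/4)
obs 7: x=2 → posterior Dirichlet(9/2, 25/4, 15/4)
obs 8: x=1 → posterior Dirichlet(9/2, 29/4, 15/4)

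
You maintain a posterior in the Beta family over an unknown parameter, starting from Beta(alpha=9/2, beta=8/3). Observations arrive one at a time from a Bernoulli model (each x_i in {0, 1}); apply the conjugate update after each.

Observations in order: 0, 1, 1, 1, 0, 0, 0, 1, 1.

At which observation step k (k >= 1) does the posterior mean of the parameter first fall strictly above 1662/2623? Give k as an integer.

obs 1: x=0 → posterior Beta(9/2, 11/3)
obs 2: x=1 → posterior Beta(11/2, 11/3)
obs 3: x=1 → posterior Beta(13/2, 11/3)
obs 4: x=1 → posterior Beta(15/2, 11/3)
obs 5: x=0 → posterior Beta(15/2, 14/3)
obs 6: x=0 → posterior Beta(15/2, 17/3)
obs 7: x=0 → posterior Beta(15/2, 20/3)
obs 8: x=1 → posterior Beta(17/2, 20/3)
obs 9: x=1 → posterior Beta(19/2, 20/3)

k = 3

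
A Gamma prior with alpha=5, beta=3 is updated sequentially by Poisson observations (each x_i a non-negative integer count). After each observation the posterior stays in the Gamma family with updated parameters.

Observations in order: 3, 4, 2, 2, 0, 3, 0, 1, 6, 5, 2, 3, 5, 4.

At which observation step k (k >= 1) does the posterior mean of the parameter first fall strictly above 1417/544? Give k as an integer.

obs 1: x=3 → posterior Gamma(8, 4)
obs 2: x=4 → posterior Gamma(12, 5)
obs 3: x=2 → posterior Gamma(14, 6)
obs 4: x=2 → posterior Gamma(16, 7)
obs 5: x=0 → posterior Gamma(16, 8)
obs 6: x=3 → posterior Gamma(19, 9)
obs 7: x=0 → posterior Gamma(19, 10)
obs 8: x=1 → posterior Gamma(20, 11)
obs 9: x=6 → posterior Gamma(26, 12)
obs 10: x=5 → posterior Gamma(31, 13)
obs 11: x=2 → posterior Gamma(33, 14)
obs 12: x=3 → posterior Gamma(36, 15)
obs 13: x=5 → posterior Gamma(41, 16)
obs 14: x=4 → posterior Gamma(45, 17)

k = 14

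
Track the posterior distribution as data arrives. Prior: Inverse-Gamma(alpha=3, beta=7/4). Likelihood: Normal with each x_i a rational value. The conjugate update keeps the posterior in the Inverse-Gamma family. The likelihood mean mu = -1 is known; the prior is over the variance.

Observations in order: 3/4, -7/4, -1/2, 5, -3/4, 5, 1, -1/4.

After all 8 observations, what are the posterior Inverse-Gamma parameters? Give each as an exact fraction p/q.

alpha=7, beta=42

obs 1: x=3/4 → posterior Inverse-Gamma(7/2, 105/32)
obs 2: x=-7/4 → posterior Inverse-Gamma(4, 57/16)
obs 3: x=-1/2 → posterior Inverse-Gamma(9/2, 59/16)
obs 4: x=5 → posterior Inverse-Gamma(5, 347/16)
obs 5: x=-3/4 → posterior Inverse-Gamma(11/2, 695/32)
obs 6: x=5 → posterior Inverse-Gamma(6, 1271/32)
obs 7: x=1 → posterior Inverse-Gamma(13/2, 1335/32)
obs 8: x=-1/4 → posterior Inverse-Gamma(7, 42)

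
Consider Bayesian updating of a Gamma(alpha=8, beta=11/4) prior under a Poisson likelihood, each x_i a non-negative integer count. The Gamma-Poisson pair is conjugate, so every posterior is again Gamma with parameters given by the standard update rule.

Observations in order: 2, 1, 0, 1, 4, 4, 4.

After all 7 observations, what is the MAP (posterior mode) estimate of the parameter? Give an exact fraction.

obs 1: x=2 → posterior Gamma(10, 15/4)
obs 2: x=1 → posterior Gamma(11, 19/4)
obs 3: x=0 → posterior Gamma(11, 23/4)
obs 4: x=1 → posterior Gamma(12, 27/4)
obs 5: x=4 → posterior Gamma(16, 31/4)
obs 6: x=4 → posterior Gamma(20, 35/4)
obs 7: x=4 → posterior Gamma(24, 39/4)

92/39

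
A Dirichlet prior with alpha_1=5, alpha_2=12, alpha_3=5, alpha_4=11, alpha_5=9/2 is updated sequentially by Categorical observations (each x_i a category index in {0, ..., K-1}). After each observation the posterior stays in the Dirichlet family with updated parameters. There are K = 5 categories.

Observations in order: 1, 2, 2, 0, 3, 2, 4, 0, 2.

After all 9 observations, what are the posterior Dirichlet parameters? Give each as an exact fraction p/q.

alpha_1=7, alpha_2=13, alpha_3=9, alpha_4=12, alpha_5=11/2

obs 1: x=1 → posterior Dirichlet(5, 13, 5, 11, 9/2)
obs 2: x=2 → posterior Dirichlet(5, 13, 6, 11, 9/2)
obs 3: x=2 → posterior Dirichlet(5, 13, 7, 11, 9/2)
obs 4: x=0 → posterior Dirichlet(6, 13, 7, 11, 9/2)
obs 5: x=3 → posterior Dirichlet(6, 13, 7, 12, 9/2)
obs 6: x=2 → posterior Dirichlet(6, 13, 8, 12, 9/2)
obs 7: x=4 → posterior Dirichlet(6, 13, 8, 12, 11/2)
obs 8: x=0 → posterior Dirichlet(7, 13, 8, 12, 11/2)
obs 9: x=2 → posterior Dirichlet(7, 13, 9, 12, 11/2)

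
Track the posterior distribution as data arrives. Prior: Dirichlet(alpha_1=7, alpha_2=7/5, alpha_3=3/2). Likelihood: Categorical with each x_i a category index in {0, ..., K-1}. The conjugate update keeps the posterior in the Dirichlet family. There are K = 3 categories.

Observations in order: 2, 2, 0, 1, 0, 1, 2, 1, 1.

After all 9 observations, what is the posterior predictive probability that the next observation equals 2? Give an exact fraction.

5/21

obs 1: x=2 → posterior Dirichlet(7, 7/5, 5/2)
obs 2: x=2 → posterior Dirichlet(7, 7/5, 7/2)
obs 3: x=0 → posterior Dirichlet(8, 7/5, 7/2)
obs 4: x=1 → posterior Dirichlet(8, 12/5, 7/2)
obs 5: x=0 → posterior Dirichlet(9, 12/5, 7/2)
obs 6: x=1 → posterior Dirichlet(9, 17/5, 7/2)
obs 7: x=2 → posterior Dirichlet(9, 17/5, 9/2)
obs 8: x=1 → posterior Dirichlet(9, 22/5, 9/2)
obs 9: x=1 → posterior Dirichlet(9, 27/5, 9/2)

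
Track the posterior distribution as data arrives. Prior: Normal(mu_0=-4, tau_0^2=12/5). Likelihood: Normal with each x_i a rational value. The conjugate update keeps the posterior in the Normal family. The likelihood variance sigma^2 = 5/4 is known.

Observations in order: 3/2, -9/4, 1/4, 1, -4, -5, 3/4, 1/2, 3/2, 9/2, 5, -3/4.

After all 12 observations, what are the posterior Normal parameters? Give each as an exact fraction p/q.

mu_0=44/601, tau_0^2=60/601

obs 1: x=3/2 → posterior Normal(-28/73, 60/73)
obs 2: x=-9/4 → posterior Normal(-136/121, 60/121)
obs 3: x=1/4 → posterior Normal(-124/169, 60/169)
obs 4: x=1 → posterior Normal(-76/217, 60/217)
obs 5: x=-4 → posterior Normal(-268/265, 12/53)
obs 6: x=-5 → posterior Normal(-508/313, 60/313)
obs 7: x=3/4 → posterior Normal(-472/361, 60/361)
obs 8: x=1/2 → posterior Normal(-448/409, 60/409)
obs 9: x=3/2 → posterior Normal(-376/457, 60/457)
obs 10: x=9/2 → posterior Normal(-32/101, 12/101)
obs 11: x=5 → posterior Normal(80/553, 60/553)
obs 12: x=-3/4 → posterior Normal(44/601, 60/601)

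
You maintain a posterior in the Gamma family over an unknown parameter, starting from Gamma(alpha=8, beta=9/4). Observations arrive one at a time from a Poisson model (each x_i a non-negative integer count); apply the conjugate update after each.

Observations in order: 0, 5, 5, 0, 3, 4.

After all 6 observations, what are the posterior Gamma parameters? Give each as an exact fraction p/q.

alpha=25, beta=33/4

obs 1: x=0 → posterior Gamma(8, 13/4)
obs 2: x=5 → posterior Gamma(13, 17/4)
obs 3: x=5 → posterior Gamma(18, 21/4)
obs 4: x=0 → posterior Gamma(18, 25/4)
obs 5: x=3 → posterior Gamma(21, 29/4)
obs 6: x=4 → posterior Gamma(25, 33/4)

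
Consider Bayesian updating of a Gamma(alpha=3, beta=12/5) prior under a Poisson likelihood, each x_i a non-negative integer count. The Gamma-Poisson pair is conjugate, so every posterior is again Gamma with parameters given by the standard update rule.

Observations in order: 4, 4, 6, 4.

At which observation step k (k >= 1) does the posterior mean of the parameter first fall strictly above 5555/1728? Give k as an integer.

k = 4

obs 1: x=4 → posterior Gamma(7, 17/5)
obs 2: x=4 → posterior Gamma(11, 22/5)
obs 3: x=6 → posterior Gamma(17, 27/5)
obs 4: x=4 → posterior Gamma(21, 32/5)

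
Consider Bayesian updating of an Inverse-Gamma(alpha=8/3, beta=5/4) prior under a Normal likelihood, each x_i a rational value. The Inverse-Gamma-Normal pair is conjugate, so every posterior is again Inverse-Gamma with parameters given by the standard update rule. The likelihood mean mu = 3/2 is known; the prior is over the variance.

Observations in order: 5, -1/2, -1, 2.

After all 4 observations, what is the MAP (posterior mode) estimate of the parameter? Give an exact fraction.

obs 1: x=5 → posterior Inverse-Gamma(19/6, 59/8)
obs 2: x=-1/2 → posterior Inverse-Gamma(11/3, 75/8)
obs 3: x=-1 → posterior Inverse-Gamma(25/6, 25/2)
obs 4: x=2 → posterior Inverse-Gamma(14/3, 101/8)

303/136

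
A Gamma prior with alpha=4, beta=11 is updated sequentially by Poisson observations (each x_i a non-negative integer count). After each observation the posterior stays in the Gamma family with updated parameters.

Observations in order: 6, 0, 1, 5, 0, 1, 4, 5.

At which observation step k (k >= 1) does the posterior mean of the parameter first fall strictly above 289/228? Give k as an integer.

obs 1: x=6 → posterior Gamma(10, 12)
obs 2: x=0 → posterior Gamma(10, 13)
obs 3: x=1 → posterior Gamma(11, 14)
obs 4: x=5 → posterior Gamma(16, 15)
obs 5: x=0 → posterior Gamma(16, 16)
obs 6: x=1 → posterior Gamma(17, 17)
obs 7: x=4 → posterior Gamma(21, 18)
obs 8: x=5 → posterior Gamma(26, 19)

k = 8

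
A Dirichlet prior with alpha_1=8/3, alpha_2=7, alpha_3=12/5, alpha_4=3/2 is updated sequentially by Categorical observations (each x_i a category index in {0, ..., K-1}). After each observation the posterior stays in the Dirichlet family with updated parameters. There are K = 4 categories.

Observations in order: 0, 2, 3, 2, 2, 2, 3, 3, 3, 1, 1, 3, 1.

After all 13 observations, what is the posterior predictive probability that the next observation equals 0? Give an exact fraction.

obs 1: x=0 → posterior Dirichlet(11/3, 7, 12/5, 3/2)
obs 2: x=2 → posterior Dirichlet(11/3, 7, 17/5, 3/2)
obs 3: x=3 → posterior Dirichlet(11/3, 7, 17/5, 5/2)
obs 4: x=2 → posterior Dirichlet(11/3, 7, 22/5, 5/2)
obs 5: x=2 → posterior Dirichlet(11/3, 7, 27/5, 5/2)
obs 6: x=2 → posterior Dirichlet(11/3, 7, 32/5, 5/2)
obs 7: x=3 → posterior Dirichlet(11/3, 7, 32/5, 7/2)
obs 8: x=3 → posterior Dirichlet(11/3, 7, 32/5, 9/2)
obs 9: x=3 → posterior Dirichlet(11/3, 7, 32/5, 11/2)
obs 10: x=1 → posterior Dirichlet(11/3, 8, 32/5, 11/2)
obs 11: x=1 → posterior Dirichlet(11/3, 9, 32/5, 11/2)
obs 12: x=3 → posterior Dirichlet(11/3, 9, 32/5, 13/2)
obs 13: x=1 → posterior Dirichlet(11/3, 10, 32/5, 13/2)

110/797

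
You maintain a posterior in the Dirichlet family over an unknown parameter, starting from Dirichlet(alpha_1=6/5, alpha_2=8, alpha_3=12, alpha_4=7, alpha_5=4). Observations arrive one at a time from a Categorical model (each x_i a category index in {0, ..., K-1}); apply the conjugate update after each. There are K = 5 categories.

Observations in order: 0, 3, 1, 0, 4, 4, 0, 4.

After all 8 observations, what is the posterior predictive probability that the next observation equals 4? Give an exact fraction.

obs 1: x=0 → posterior Dirichlet(11/5, 8, 12, 7, 4)
obs 2: x=3 → posterior Dirichlet(11/5, 8, 12, 8, 4)
obs 3: x=1 → posterior Dirichlet(11/5, 9, 12, 8, 4)
obs 4: x=0 → posterior Dirichlet(16/5, 9, 12, 8, 4)
obs 5: x=4 → posterior Dirichlet(16/5, 9, 12, 8, 5)
obs 6: x=4 → posterior Dirichlet(16/5, 9, 12, 8, 6)
obs 7: x=0 → posterior Dirichlet(21/5, 9, 12, 8, 6)
obs 8: x=4 → posterior Dirichlet(21/5, 9, 12, 8, 7)

35/201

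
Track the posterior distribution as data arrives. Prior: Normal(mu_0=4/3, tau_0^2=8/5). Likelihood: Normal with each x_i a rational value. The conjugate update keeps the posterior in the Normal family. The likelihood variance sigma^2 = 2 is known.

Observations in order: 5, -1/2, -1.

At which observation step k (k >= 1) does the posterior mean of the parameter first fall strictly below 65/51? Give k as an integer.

obs 1: x=5 → posterior Normal(80/27, 8/9)
obs 2: x=-1/2 → posterior Normal(74/39, 8/13)
obs 3: x=-1 → posterior Normal(62/51, 8/17)

k = 3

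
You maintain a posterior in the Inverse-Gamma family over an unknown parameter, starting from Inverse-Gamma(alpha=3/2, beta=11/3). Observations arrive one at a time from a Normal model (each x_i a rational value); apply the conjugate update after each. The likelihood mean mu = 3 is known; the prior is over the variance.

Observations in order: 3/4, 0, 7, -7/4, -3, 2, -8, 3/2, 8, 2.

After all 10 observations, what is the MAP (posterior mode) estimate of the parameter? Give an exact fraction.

obs 1: x=3/4 → posterior Inverse-Gamma(2, 595/96)
obs 2: x=0 → posterior Inverse-Gamma(5/2, 1027/96)
obs 3: x=7 → posterior Inverse-Gamma(3, 1795/96)
obs 4: x=-7/4 → posterior Inverse-Gamma(7/2, 1439/48)
obs 5: x=-3 → posterior Inverse-Gamma(4, 2303/48)
obs 6: x=2 → posterior Inverse-Gamma(9/2, 2327/48)
obs 7: x=-8 → posterior Inverse-Gamma(5, 5231/48)
obs 8: x=3/2 → posterior Inverse-Gamma(11/2, 5285/48)
obs 9: x=8 → posterior Inverse-Gamma(6, 5885/48)
obs 10: x=2 → posterior Inverse-Gamma(13/2, 5909/48)

5909/360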